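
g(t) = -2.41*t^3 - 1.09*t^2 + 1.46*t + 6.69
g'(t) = -7.23*t^2 - 2.18*t + 1.46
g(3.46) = -101.13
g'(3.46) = -92.64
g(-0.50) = 5.99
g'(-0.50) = 0.74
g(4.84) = -285.02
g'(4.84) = -178.46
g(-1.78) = 14.23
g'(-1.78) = -17.57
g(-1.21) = 7.60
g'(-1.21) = -6.49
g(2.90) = -57.02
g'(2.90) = -65.67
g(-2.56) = 36.24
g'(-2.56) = -40.34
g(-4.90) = 256.90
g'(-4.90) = -161.45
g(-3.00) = 57.57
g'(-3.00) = -57.07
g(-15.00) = 7873.29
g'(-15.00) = -1592.59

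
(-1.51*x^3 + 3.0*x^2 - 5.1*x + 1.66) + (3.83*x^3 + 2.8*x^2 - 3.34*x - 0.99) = 2.32*x^3 + 5.8*x^2 - 8.44*x + 0.67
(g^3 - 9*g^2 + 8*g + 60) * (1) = g^3 - 9*g^2 + 8*g + 60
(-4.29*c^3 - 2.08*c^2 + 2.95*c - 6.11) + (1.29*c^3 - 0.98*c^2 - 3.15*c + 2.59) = -3.0*c^3 - 3.06*c^2 - 0.2*c - 3.52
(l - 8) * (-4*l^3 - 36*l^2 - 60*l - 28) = -4*l^4 - 4*l^3 + 228*l^2 + 452*l + 224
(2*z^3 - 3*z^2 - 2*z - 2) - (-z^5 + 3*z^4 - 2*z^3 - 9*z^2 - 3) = z^5 - 3*z^4 + 4*z^3 + 6*z^2 - 2*z + 1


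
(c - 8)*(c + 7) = c^2 - c - 56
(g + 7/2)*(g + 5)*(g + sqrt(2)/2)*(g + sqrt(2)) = g^4 + 3*sqrt(2)*g^3/2 + 17*g^3/2 + 51*sqrt(2)*g^2/4 + 37*g^2/2 + 17*g/2 + 105*sqrt(2)*g/4 + 35/2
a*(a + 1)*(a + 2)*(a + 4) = a^4 + 7*a^3 + 14*a^2 + 8*a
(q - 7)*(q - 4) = q^2 - 11*q + 28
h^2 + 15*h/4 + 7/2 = (h + 7/4)*(h + 2)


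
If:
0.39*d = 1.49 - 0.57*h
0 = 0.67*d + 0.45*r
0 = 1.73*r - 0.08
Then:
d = -0.03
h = 2.64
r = 0.05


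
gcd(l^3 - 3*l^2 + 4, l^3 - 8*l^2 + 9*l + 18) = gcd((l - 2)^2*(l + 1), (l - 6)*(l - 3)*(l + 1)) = l + 1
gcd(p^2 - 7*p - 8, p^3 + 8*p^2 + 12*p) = 1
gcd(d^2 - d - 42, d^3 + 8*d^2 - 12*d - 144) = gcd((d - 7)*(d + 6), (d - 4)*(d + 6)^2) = d + 6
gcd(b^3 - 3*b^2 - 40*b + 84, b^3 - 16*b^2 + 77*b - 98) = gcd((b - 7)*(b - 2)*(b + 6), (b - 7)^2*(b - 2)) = b^2 - 9*b + 14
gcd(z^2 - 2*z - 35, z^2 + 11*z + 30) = z + 5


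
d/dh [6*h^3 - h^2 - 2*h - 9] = 18*h^2 - 2*h - 2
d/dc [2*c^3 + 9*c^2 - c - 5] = 6*c^2 + 18*c - 1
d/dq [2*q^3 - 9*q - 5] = 6*q^2 - 9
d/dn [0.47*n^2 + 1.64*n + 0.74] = 0.94*n + 1.64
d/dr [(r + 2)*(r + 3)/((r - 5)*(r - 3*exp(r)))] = ((r - 5)*(r + 2)*(r + 3)*(3*exp(r) - 1) + (r - 5)*(r - 3*exp(r))*(2*r + 5) - (r + 2)*(r + 3)*(r - 3*exp(r)))/((r - 5)^2*(r - 3*exp(r))^2)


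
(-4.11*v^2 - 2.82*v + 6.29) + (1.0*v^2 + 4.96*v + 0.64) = -3.11*v^2 + 2.14*v + 6.93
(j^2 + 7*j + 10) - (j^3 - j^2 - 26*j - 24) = -j^3 + 2*j^2 + 33*j + 34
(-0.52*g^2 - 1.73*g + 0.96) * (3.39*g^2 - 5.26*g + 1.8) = -1.7628*g^4 - 3.1295*g^3 + 11.4182*g^2 - 8.1636*g + 1.728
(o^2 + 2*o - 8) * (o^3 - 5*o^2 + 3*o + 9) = o^5 - 3*o^4 - 15*o^3 + 55*o^2 - 6*o - 72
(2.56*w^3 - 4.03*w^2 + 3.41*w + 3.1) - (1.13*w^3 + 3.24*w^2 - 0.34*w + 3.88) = 1.43*w^3 - 7.27*w^2 + 3.75*w - 0.78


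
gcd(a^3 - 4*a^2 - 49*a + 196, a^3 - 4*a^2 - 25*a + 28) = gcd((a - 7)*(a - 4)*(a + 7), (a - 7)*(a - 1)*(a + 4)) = a - 7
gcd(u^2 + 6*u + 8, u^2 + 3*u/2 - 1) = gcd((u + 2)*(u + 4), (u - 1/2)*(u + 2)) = u + 2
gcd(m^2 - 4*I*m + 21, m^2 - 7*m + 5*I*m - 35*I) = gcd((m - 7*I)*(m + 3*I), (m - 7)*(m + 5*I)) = 1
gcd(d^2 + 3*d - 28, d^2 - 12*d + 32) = d - 4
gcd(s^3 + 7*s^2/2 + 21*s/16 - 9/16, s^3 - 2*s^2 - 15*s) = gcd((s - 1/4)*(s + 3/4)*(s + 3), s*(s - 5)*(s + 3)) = s + 3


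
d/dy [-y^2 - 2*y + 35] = -2*y - 2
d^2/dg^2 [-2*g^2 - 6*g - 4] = -4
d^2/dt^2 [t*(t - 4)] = 2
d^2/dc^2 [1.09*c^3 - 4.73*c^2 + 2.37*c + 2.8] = 6.54*c - 9.46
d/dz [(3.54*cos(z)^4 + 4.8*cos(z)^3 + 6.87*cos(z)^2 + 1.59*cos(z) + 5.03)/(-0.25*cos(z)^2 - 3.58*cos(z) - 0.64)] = (1.77*cos(z)^5 + 39.2196*cos(z)^4 + 43.4304*cos(z)^3 + 33.4131*cos(z)^2 + 6.2786*cos(z) - 16.9898)*sin(z)/(0.0625*cos(z)^4 + 1.79*cos(z)^3 + 13.1364*cos(z)^2 + 4.5824*cos(z) + 0.4096)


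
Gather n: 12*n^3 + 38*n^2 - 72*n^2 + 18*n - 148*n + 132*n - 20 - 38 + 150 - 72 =12*n^3 - 34*n^2 + 2*n + 20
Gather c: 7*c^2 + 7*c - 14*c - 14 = 7*c^2 - 7*c - 14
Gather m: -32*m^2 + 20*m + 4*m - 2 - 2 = -32*m^2 + 24*m - 4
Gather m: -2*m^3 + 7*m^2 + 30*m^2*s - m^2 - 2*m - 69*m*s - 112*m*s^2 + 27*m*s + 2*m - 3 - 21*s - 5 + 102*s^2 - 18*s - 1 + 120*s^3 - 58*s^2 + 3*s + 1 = -2*m^3 + m^2*(30*s + 6) + m*(-112*s^2 - 42*s) + 120*s^3 + 44*s^2 - 36*s - 8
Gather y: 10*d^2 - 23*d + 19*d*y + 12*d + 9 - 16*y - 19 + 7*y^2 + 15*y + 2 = 10*d^2 - 11*d + 7*y^2 + y*(19*d - 1) - 8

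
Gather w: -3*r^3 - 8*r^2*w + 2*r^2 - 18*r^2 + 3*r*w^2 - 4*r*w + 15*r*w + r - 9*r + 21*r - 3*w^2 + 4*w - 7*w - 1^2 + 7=-3*r^3 - 16*r^2 + 13*r + w^2*(3*r - 3) + w*(-8*r^2 + 11*r - 3) + 6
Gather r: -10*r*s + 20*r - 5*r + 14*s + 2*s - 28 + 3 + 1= r*(15 - 10*s) + 16*s - 24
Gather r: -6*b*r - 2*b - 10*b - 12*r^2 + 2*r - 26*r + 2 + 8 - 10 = -12*b - 12*r^2 + r*(-6*b - 24)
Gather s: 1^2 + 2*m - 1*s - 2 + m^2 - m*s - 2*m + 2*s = m^2 + s*(1 - m) - 1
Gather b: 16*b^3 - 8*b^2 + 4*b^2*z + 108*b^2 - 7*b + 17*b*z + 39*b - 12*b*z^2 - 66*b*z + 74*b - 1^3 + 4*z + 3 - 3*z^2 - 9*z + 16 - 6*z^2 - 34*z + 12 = 16*b^3 + b^2*(4*z + 100) + b*(-12*z^2 - 49*z + 106) - 9*z^2 - 39*z + 30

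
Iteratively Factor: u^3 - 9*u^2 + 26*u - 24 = (u - 4)*(u^2 - 5*u + 6) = (u - 4)*(u - 2)*(u - 3)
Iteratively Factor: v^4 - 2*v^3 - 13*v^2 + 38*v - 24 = (v - 3)*(v^3 + v^2 - 10*v + 8) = (v - 3)*(v - 1)*(v^2 + 2*v - 8) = (v - 3)*(v - 2)*(v - 1)*(v + 4)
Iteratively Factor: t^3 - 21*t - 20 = (t + 4)*(t^2 - 4*t - 5) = (t - 5)*(t + 4)*(t + 1)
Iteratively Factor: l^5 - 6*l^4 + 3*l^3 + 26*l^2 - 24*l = (l)*(l^4 - 6*l^3 + 3*l^2 + 26*l - 24) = l*(l - 1)*(l^3 - 5*l^2 - 2*l + 24) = l*(l - 4)*(l - 1)*(l^2 - l - 6) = l*(l - 4)*(l - 3)*(l - 1)*(l + 2)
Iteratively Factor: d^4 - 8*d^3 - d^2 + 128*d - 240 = (d - 4)*(d^3 - 4*d^2 - 17*d + 60) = (d - 4)*(d + 4)*(d^2 - 8*d + 15) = (d - 5)*(d - 4)*(d + 4)*(d - 3)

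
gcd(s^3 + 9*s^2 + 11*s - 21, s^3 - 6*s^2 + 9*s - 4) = s - 1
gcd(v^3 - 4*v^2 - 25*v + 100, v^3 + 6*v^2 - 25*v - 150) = v^2 - 25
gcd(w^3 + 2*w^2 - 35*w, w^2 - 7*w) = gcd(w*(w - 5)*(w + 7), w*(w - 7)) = w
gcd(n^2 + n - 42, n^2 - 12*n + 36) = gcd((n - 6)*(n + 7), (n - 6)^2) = n - 6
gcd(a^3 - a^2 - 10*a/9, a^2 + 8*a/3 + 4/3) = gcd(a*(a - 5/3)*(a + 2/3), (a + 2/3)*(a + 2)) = a + 2/3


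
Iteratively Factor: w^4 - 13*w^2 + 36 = (w + 3)*(w^3 - 3*w^2 - 4*w + 12) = (w + 2)*(w + 3)*(w^2 - 5*w + 6) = (w - 3)*(w + 2)*(w + 3)*(w - 2)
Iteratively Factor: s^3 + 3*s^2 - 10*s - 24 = (s - 3)*(s^2 + 6*s + 8) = (s - 3)*(s + 2)*(s + 4)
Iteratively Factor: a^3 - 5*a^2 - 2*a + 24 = (a + 2)*(a^2 - 7*a + 12) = (a - 4)*(a + 2)*(a - 3)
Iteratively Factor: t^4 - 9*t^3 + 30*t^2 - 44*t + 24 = (t - 2)*(t^3 - 7*t^2 + 16*t - 12) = (t - 2)^2*(t^2 - 5*t + 6) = (t - 3)*(t - 2)^2*(t - 2)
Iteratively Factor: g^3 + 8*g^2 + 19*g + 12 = (g + 1)*(g^2 + 7*g + 12) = (g + 1)*(g + 3)*(g + 4)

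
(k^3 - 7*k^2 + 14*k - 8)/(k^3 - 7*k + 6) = (k - 4)/(k + 3)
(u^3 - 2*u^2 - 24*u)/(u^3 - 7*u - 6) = u*(-u^2 + 2*u + 24)/(-u^3 + 7*u + 6)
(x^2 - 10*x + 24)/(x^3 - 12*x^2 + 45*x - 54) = (x - 4)/(x^2 - 6*x + 9)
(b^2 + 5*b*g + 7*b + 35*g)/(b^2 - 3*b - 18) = (b^2 + 5*b*g + 7*b + 35*g)/(b^2 - 3*b - 18)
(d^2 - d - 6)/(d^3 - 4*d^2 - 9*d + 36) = (d + 2)/(d^2 - d - 12)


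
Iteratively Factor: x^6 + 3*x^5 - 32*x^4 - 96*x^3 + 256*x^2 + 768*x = (x)*(x^5 + 3*x^4 - 32*x^3 - 96*x^2 + 256*x + 768) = x*(x - 4)*(x^4 + 7*x^3 - 4*x^2 - 112*x - 192) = x*(x - 4)^2*(x^3 + 11*x^2 + 40*x + 48) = x*(x - 4)^2*(x + 4)*(x^2 + 7*x + 12) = x*(x - 4)^2*(x + 3)*(x + 4)*(x + 4)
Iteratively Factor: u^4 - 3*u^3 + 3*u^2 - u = (u - 1)*(u^3 - 2*u^2 + u) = (u - 1)^2*(u^2 - u) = u*(u - 1)^2*(u - 1)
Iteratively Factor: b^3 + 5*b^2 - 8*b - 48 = (b + 4)*(b^2 + b - 12) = (b + 4)^2*(b - 3)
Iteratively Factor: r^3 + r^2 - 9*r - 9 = (r - 3)*(r^2 + 4*r + 3) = (r - 3)*(r + 3)*(r + 1)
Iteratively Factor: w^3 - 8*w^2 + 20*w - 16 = (w - 2)*(w^2 - 6*w + 8) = (w - 2)^2*(w - 4)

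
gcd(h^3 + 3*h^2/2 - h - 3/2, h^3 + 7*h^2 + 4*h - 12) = h - 1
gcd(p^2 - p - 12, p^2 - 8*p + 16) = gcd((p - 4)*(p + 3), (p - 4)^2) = p - 4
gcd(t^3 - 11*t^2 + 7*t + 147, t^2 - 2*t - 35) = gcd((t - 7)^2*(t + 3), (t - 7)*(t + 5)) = t - 7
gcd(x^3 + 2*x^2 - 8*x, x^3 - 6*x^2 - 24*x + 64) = x^2 + 2*x - 8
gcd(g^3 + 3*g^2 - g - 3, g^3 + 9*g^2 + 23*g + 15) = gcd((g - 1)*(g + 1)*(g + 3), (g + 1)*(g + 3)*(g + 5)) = g^2 + 4*g + 3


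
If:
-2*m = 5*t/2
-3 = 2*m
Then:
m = -3/2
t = 6/5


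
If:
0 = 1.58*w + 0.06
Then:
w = -0.04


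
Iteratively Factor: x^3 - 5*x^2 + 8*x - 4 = (x - 2)*(x^2 - 3*x + 2) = (x - 2)^2*(x - 1)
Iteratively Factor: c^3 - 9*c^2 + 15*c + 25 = (c - 5)*(c^2 - 4*c - 5) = (c - 5)^2*(c + 1)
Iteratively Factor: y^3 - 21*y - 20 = (y + 1)*(y^2 - y - 20) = (y - 5)*(y + 1)*(y + 4)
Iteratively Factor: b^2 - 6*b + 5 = (b - 5)*(b - 1)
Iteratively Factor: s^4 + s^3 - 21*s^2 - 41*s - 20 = (s + 1)*(s^3 - 21*s - 20) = (s - 5)*(s + 1)*(s^2 + 5*s + 4) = (s - 5)*(s + 1)*(s + 4)*(s + 1)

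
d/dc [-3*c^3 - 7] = -9*c^2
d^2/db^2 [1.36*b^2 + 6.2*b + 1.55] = 2.72000000000000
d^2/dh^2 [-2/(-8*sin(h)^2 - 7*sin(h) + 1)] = 2*(-256*sin(h)^3 + 88*sin(h)^2 + 215*sin(h) + 114)/((sin(h) + 1)^2*(8*sin(h) - 1)^3)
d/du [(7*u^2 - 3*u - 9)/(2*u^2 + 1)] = (6*u^2 + 50*u - 3)/(4*u^4 + 4*u^2 + 1)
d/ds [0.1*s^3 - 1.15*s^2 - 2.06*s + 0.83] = 0.3*s^2 - 2.3*s - 2.06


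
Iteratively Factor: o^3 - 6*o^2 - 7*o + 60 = (o - 4)*(o^2 - 2*o - 15) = (o - 5)*(o - 4)*(o + 3)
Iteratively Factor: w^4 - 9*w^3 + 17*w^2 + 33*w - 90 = (w + 2)*(w^3 - 11*w^2 + 39*w - 45) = (w - 5)*(w + 2)*(w^2 - 6*w + 9) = (w - 5)*(w - 3)*(w + 2)*(w - 3)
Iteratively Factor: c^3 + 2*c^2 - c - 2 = (c - 1)*(c^2 + 3*c + 2) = (c - 1)*(c + 2)*(c + 1)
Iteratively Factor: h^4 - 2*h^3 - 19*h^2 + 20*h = (h - 1)*(h^3 - h^2 - 20*h) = (h - 5)*(h - 1)*(h^2 + 4*h) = (h - 5)*(h - 1)*(h + 4)*(h)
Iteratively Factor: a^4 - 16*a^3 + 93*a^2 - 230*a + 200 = (a - 2)*(a^3 - 14*a^2 + 65*a - 100) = (a - 5)*(a - 2)*(a^2 - 9*a + 20) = (a - 5)^2*(a - 2)*(a - 4)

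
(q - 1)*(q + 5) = q^2 + 4*q - 5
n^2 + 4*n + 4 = (n + 2)^2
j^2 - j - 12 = (j - 4)*(j + 3)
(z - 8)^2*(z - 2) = z^3 - 18*z^2 + 96*z - 128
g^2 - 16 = (g - 4)*(g + 4)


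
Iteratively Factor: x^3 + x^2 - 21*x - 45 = (x - 5)*(x^2 + 6*x + 9) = (x - 5)*(x + 3)*(x + 3)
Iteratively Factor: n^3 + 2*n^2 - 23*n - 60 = (n + 3)*(n^2 - n - 20) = (n + 3)*(n + 4)*(n - 5)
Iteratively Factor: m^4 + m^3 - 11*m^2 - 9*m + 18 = (m + 3)*(m^3 - 2*m^2 - 5*m + 6) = (m + 2)*(m + 3)*(m^2 - 4*m + 3) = (m - 1)*(m + 2)*(m + 3)*(m - 3)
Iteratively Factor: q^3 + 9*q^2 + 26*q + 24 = (q + 2)*(q^2 + 7*q + 12) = (q + 2)*(q + 4)*(q + 3)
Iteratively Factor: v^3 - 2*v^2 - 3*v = (v - 3)*(v^2 + v) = (v - 3)*(v + 1)*(v)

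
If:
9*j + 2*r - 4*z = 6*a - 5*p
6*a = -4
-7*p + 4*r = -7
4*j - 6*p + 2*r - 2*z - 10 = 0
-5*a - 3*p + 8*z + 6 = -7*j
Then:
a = -2/3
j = 491/647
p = -4063/1941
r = -10507/1941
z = -5077/1941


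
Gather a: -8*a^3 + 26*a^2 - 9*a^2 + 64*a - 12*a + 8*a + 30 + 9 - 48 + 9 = -8*a^3 + 17*a^2 + 60*a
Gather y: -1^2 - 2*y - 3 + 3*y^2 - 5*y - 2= 3*y^2 - 7*y - 6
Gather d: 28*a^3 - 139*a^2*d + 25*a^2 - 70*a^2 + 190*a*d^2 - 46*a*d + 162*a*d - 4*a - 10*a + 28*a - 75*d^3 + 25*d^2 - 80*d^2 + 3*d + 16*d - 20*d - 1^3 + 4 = 28*a^3 - 45*a^2 + 14*a - 75*d^3 + d^2*(190*a - 55) + d*(-139*a^2 + 116*a - 1) + 3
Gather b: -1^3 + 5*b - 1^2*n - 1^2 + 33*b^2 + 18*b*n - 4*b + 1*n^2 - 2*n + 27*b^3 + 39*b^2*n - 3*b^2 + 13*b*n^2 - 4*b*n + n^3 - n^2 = 27*b^3 + b^2*(39*n + 30) + b*(13*n^2 + 14*n + 1) + n^3 - 3*n - 2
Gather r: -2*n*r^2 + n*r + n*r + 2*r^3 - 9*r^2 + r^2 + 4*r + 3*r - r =2*r^3 + r^2*(-2*n - 8) + r*(2*n + 6)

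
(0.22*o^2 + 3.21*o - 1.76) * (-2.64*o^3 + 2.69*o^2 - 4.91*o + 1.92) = -0.5808*o^5 - 7.8826*o^4 + 12.2011*o^3 - 20.0731*o^2 + 14.8048*o - 3.3792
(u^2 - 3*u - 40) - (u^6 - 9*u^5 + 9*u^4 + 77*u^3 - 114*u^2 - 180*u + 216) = -u^6 + 9*u^5 - 9*u^4 - 77*u^3 + 115*u^2 + 177*u - 256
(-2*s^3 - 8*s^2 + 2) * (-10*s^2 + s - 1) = 20*s^5 + 78*s^4 - 6*s^3 - 12*s^2 + 2*s - 2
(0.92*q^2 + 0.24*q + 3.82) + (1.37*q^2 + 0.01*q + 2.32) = 2.29*q^2 + 0.25*q + 6.14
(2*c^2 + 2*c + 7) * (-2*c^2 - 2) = -4*c^4 - 4*c^3 - 18*c^2 - 4*c - 14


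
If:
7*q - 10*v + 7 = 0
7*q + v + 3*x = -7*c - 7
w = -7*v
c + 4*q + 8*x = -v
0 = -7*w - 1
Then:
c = -4591/18179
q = -333/343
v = 1/49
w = -1/7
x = 1336/2597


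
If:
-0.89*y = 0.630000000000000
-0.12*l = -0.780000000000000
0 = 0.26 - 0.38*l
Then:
No Solution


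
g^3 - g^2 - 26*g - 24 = (g - 6)*(g + 1)*(g + 4)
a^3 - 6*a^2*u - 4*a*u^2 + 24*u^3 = (a - 6*u)*(a - 2*u)*(a + 2*u)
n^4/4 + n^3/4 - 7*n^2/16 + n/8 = n*(n/4 + 1/2)*(n - 1/2)^2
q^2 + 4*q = q*(q + 4)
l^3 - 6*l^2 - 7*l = l*(l - 7)*(l + 1)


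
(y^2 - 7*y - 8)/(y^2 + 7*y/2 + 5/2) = 2*(y - 8)/(2*y + 5)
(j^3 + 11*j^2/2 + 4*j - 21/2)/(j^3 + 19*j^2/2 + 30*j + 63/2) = (j - 1)/(j + 3)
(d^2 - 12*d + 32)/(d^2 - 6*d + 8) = (d - 8)/(d - 2)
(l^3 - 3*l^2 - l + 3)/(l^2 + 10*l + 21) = (l^3 - 3*l^2 - l + 3)/(l^2 + 10*l + 21)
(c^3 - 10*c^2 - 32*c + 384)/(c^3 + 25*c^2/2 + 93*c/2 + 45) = 2*(c^2 - 16*c + 64)/(2*c^2 + 13*c + 15)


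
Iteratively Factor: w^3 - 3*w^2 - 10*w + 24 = (w + 3)*(w^2 - 6*w + 8) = (w - 2)*(w + 3)*(w - 4)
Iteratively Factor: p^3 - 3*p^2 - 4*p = (p)*(p^2 - 3*p - 4) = p*(p + 1)*(p - 4)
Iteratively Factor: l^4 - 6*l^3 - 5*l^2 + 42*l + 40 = (l + 1)*(l^3 - 7*l^2 + 2*l + 40) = (l + 1)*(l + 2)*(l^2 - 9*l + 20) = (l - 5)*(l + 1)*(l + 2)*(l - 4)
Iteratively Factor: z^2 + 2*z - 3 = (z + 3)*(z - 1)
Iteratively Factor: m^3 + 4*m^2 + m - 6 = (m + 3)*(m^2 + m - 2) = (m + 2)*(m + 3)*(m - 1)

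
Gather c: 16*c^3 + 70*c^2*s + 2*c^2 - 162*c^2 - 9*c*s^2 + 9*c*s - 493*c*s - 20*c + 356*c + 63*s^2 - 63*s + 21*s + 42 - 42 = 16*c^3 + c^2*(70*s - 160) + c*(-9*s^2 - 484*s + 336) + 63*s^2 - 42*s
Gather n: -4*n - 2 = -4*n - 2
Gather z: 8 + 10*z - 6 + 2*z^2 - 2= 2*z^2 + 10*z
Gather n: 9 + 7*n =7*n + 9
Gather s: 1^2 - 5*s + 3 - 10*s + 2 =6 - 15*s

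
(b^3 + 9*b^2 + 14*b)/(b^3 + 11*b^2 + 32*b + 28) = b/(b + 2)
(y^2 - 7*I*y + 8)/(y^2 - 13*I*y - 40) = (y + I)/(y - 5*I)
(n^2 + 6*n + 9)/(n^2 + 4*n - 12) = (n^2 + 6*n + 9)/(n^2 + 4*n - 12)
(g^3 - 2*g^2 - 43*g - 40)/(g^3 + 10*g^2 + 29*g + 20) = (g - 8)/(g + 4)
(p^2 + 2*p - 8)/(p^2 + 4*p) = (p - 2)/p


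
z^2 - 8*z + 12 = (z - 6)*(z - 2)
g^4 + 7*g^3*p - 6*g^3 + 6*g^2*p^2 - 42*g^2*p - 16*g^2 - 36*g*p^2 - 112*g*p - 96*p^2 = (g - 8)*(g + 2)*(g + p)*(g + 6*p)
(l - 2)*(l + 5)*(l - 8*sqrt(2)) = l^3 - 8*sqrt(2)*l^2 + 3*l^2 - 24*sqrt(2)*l - 10*l + 80*sqrt(2)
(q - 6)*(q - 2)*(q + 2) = q^3 - 6*q^2 - 4*q + 24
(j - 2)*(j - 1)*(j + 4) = j^3 + j^2 - 10*j + 8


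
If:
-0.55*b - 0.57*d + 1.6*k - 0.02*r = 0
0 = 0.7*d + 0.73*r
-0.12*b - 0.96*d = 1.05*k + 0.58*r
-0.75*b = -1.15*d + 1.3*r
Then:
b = 0.00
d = 0.00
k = 0.00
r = 0.00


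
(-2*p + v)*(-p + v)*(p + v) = 2*p^3 - p^2*v - 2*p*v^2 + v^3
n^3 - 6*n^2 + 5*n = n*(n - 5)*(n - 1)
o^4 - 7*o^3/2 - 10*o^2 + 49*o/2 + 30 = (o - 4)*(o - 3)*(o + 1)*(o + 5/2)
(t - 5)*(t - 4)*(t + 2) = t^3 - 7*t^2 + 2*t + 40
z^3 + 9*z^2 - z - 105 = (z - 3)*(z + 5)*(z + 7)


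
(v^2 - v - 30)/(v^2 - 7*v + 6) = (v + 5)/(v - 1)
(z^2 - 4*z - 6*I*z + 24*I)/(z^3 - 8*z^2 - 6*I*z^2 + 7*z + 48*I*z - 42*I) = (z - 4)/(z^2 - 8*z + 7)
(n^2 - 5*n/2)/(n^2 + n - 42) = n*(2*n - 5)/(2*(n^2 + n - 42))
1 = 1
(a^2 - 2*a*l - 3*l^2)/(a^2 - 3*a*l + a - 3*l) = (a + l)/(a + 1)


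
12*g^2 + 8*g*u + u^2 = (2*g + u)*(6*g + u)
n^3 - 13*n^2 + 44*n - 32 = (n - 8)*(n - 4)*(n - 1)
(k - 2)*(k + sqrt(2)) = k^2 - 2*k + sqrt(2)*k - 2*sqrt(2)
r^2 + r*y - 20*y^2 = (r - 4*y)*(r + 5*y)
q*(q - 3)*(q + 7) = q^3 + 4*q^2 - 21*q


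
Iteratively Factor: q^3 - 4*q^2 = (q)*(q^2 - 4*q) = q*(q - 4)*(q)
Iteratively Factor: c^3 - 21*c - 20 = (c + 1)*(c^2 - c - 20) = (c + 1)*(c + 4)*(c - 5)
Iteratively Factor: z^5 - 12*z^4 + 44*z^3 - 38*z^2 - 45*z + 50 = (z - 1)*(z^4 - 11*z^3 + 33*z^2 - 5*z - 50) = (z - 5)*(z - 1)*(z^3 - 6*z^2 + 3*z + 10) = (z - 5)*(z - 2)*(z - 1)*(z^2 - 4*z - 5) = (z - 5)*(z - 2)*(z - 1)*(z + 1)*(z - 5)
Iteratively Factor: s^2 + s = (s)*(s + 1)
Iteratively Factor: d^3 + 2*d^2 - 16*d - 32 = (d - 4)*(d^2 + 6*d + 8) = (d - 4)*(d + 2)*(d + 4)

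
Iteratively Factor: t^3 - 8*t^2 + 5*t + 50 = (t - 5)*(t^2 - 3*t - 10) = (t - 5)^2*(t + 2)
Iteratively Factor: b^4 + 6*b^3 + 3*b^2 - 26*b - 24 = (b + 3)*(b^3 + 3*b^2 - 6*b - 8) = (b - 2)*(b + 3)*(b^2 + 5*b + 4) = (b - 2)*(b + 3)*(b + 4)*(b + 1)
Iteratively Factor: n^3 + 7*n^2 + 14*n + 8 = (n + 2)*(n^2 + 5*n + 4) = (n + 2)*(n + 4)*(n + 1)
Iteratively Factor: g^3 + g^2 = (g + 1)*(g^2) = g*(g + 1)*(g)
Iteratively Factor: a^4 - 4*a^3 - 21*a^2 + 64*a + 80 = (a - 5)*(a^3 + a^2 - 16*a - 16) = (a - 5)*(a - 4)*(a^2 + 5*a + 4) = (a - 5)*(a - 4)*(a + 4)*(a + 1)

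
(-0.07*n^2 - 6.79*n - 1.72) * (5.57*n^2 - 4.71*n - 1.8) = -0.3899*n^4 - 37.4906*n^3 + 22.5265*n^2 + 20.3232*n + 3.096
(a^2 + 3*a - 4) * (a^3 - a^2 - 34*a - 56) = a^5 + 2*a^4 - 41*a^3 - 154*a^2 - 32*a + 224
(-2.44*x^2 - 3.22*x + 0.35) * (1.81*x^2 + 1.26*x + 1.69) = -4.4164*x^4 - 8.9026*x^3 - 7.5473*x^2 - 5.0008*x + 0.5915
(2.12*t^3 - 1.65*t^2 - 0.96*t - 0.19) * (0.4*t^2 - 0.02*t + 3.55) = 0.848*t^5 - 0.7024*t^4 + 7.175*t^3 - 5.9143*t^2 - 3.4042*t - 0.6745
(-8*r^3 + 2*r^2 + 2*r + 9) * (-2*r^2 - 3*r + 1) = 16*r^5 + 20*r^4 - 18*r^3 - 22*r^2 - 25*r + 9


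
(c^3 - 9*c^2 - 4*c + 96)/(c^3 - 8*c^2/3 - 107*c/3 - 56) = 3*(c - 4)/(3*c + 7)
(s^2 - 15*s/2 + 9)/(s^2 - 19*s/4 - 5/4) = 2*(-2*s^2 + 15*s - 18)/(-4*s^2 + 19*s + 5)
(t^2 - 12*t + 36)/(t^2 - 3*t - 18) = (t - 6)/(t + 3)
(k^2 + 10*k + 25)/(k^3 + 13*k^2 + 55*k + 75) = 1/(k + 3)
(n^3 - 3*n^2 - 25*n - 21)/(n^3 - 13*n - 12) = (n - 7)/(n - 4)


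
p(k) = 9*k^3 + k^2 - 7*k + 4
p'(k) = 27*k^2 + 2*k - 7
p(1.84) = 50.57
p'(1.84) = 88.09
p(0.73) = 2.92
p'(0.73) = 8.85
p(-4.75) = -904.73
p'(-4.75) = 592.69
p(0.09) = 3.38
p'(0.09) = -6.60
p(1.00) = 7.00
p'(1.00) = 22.00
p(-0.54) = 6.65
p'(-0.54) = -0.21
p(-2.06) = -56.01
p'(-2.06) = 103.46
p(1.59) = 31.58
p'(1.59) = 64.44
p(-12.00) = -15320.00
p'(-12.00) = 3857.00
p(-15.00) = -30041.00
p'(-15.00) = 6038.00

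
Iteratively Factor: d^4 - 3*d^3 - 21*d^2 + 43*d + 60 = (d + 4)*(d^3 - 7*d^2 + 7*d + 15) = (d - 5)*(d + 4)*(d^2 - 2*d - 3) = (d - 5)*(d - 3)*(d + 4)*(d + 1)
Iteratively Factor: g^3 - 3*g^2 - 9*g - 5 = (g + 1)*(g^2 - 4*g - 5) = (g - 5)*(g + 1)*(g + 1)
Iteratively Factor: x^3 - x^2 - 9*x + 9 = (x - 3)*(x^2 + 2*x - 3) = (x - 3)*(x - 1)*(x + 3)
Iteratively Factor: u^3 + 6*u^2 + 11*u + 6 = (u + 1)*(u^2 + 5*u + 6) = (u + 1)*(u + 3)*(u + 2)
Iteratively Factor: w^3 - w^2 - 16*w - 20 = (w - 5)*(w^2 + 4*w + 4) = (w - 5)*(w + 2)*(w + 2)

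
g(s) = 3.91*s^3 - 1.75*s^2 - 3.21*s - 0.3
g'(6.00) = 398.07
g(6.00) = 762.00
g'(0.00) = -3.21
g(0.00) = -0.30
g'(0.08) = -3.41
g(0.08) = -0.57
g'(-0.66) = 4.21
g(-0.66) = -0.07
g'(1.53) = 18.89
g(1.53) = 4.70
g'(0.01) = -3.24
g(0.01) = -0.33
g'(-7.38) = 661.49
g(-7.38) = -1643.54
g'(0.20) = -3.44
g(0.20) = -0.98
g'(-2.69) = 91.08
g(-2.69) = -80.44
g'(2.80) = 78.95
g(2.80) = 62.82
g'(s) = 11.73*s^2 - 3.5*s - 3.21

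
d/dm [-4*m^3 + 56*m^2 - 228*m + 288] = -12*m^2 + 112*m - 228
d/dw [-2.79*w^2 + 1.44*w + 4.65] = 1.44 - 5.58*w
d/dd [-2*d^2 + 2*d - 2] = 2 - 4*d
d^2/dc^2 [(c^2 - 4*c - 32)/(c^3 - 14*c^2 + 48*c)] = 2*(c^3 + 12*c^2 - 72*c + 144)/(c^3*(c^3 - 18*c^2 + 108*c - 216))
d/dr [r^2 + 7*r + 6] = 2*r + 7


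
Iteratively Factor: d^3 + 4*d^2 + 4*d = (d)*(d^2 + 4*d + 4) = d*(d + 2)*(d + 2)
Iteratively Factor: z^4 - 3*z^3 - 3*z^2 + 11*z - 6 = (z - 1)*(z^3 - 2*z^2 - 5*z + 6) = (z - 1)^2*(z^2 - z - 6) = (z - 3)*(z - 1)^2*(z + 2)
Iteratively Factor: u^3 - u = (u - 1)*(u^2 + u) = (u - 1)*(u + 1)*(u)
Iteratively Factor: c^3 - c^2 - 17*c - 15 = (c - 5)*(c^2 + 4*c + 3) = (c - 5)*(c + 1)*(c + 3)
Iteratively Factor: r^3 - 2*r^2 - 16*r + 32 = (r + 4)*(r^2 - 6*r + 8) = (r - 4)*(r + 4)*(r - 2)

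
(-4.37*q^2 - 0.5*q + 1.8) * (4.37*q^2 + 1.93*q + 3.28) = -19.0969*q^4 - 10.6191*q^3 - 7.4326*q^2 + 1.834*q + 5.904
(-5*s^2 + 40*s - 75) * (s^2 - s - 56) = -5*s^4 + 45*s^3 + 165*s^2 - 2165*s + 4200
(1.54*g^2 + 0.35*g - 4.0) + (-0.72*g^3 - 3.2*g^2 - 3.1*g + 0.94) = -0.72*g^3 - 1.66*g^2 - 2.75*g - 3.06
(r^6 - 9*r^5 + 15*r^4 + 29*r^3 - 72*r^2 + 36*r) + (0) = r^6 - 9*r^5 + 15*r^4 + 29*r^3 - 72*r^2 + 36*r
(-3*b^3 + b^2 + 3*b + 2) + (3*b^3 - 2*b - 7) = b^2 + b - 5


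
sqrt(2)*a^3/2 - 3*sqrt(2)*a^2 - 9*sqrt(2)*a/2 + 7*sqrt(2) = (a - 7)*(a - 1)*(sqrt(2)*a/2 + sqrt(2))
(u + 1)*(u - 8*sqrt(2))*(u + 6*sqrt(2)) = u^3 - 2*sqrt(2)*u^2 + u^2 - 96*u - 2*sqrt(2)*u - 96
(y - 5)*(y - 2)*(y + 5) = y^3 - 2*y^2 - 25*y + 50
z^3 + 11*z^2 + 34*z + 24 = (z + 1)*(z + 4)*(z + 6)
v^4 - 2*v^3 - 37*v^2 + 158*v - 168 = (v - 4)*(v - 3)*(v - 2)*(v + 7)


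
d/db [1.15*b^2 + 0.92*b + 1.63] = 2.3*b + 0.92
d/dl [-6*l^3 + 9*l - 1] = 9 - 18*l^2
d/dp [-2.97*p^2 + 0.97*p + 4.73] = 0.97 - 5.94*p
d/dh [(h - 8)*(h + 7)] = 2*h - 1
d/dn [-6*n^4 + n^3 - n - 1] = -24*n^3 + 3*n^2 - 1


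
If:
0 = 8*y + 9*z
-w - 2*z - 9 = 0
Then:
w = -2*z - 9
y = -9*z/8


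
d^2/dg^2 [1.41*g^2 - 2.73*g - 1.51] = 2.82000000000000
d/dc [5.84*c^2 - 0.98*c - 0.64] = 11.68*c - 0.98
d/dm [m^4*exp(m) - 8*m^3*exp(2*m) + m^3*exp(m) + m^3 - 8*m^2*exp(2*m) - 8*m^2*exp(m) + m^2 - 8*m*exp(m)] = m^4*exp(m) - 16*m^3*exp(2*m) + 5*m^3*exp(m) - 40*m^2*exp(2*m) - 5*m^2*exp(m) + 3*m^2 - 16*m*exp(2*m) - 24*m*exp(m) + 2*m - 8*exp(m)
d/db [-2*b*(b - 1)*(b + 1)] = 2 - 6*b^2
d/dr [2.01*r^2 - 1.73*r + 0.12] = 4.02*r - 1.73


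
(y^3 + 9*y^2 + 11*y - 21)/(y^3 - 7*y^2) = (y^3 + 9*y^2 + 11*y - 21)/(y^2*(y - 7))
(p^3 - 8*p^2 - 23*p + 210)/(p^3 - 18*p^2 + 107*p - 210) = (p + 5)/(p - 5)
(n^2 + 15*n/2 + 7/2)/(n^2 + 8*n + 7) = (n + 1/2)/(n + 1)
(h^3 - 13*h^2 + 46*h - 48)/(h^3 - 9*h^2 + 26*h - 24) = (h - 8)/(h - 4)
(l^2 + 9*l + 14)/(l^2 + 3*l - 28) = (l + 2)/(l - 4)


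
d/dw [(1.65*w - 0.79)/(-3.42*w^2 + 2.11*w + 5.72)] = (5.643*w^2 - 5.4036*w + 11.1049)/(11.6964*w^4 - 14.4324*w^3 - 34.6727*w^2 + 24.1384*w + 32.7184)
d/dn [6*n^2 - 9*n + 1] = 12*n - 9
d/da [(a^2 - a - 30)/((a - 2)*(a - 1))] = 2*(-a^2 + 32*a - 46)/(a^4 - 6*a^3 + 13*a^2 - 12*a + 4)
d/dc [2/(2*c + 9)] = -4/(2*c + 9)^2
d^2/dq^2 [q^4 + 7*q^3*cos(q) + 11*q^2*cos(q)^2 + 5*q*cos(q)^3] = -7*q^3*cos(q) - 42*q^2*sin(q) - 22*q^2*cos(2*q) + 12*q^2 - 44*q*sin(2*q) + 153*q*cos(q)/4 - 45*q*cos(3*q)/4 - 15*sin(q)/2 - 15*sin(3*q)/2 + 11*cos(2*q) + 11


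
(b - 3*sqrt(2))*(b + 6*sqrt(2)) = b^2 + 3*sqrt(2)*b - 36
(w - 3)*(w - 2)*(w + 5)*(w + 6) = w^4 + 6*w^3 - 19*w^2 - 84*w + 180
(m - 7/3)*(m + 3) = m^2 + 2*m/3 - 7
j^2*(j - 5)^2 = j^4 - 10*j^3 + 25*j^2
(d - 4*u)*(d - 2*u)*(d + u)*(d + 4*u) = d^4 - d^3*u - 18*d^2*u^2 + 16*d*u^3 + 32*u^4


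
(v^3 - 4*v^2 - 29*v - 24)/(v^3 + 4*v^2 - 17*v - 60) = (v^2 - 7*v - 8)/(v^2 + v - 20)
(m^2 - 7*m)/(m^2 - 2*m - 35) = m/(m + 5)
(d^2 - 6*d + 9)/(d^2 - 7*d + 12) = (d - 3)/(d - 4)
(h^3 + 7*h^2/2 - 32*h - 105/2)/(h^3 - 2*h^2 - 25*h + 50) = (2*h^2 + 17*h + 21)/(2*(h^2 + 3*h - 10))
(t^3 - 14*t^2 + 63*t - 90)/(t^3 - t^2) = (t^3 - 14*t^2 + 63*t - 90)/(t^2*(t - 1))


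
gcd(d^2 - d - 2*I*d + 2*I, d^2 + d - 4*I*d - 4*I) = 1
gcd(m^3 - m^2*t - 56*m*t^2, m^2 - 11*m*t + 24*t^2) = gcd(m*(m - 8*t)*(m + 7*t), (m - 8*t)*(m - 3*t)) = -m + 8*t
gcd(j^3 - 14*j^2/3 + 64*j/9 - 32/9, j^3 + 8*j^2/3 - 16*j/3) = j - 4/3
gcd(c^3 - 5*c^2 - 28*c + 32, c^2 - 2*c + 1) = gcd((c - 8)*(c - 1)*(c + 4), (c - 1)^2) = c - 1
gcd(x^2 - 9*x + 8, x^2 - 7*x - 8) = x - 8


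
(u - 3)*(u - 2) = u^2 - 5*u + 6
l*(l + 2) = l^2 + 2*l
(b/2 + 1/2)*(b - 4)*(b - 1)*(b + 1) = b^4/2 - 3*b^3/2 - 5*b^2/2 + 3*b/2 + 2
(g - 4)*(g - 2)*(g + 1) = g^3 - 5*g^2 + 2*g + 8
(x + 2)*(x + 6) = x^2 + 8*x + 12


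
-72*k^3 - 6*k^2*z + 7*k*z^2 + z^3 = (-3*k + z)*(4*k + z)*(6*k + z)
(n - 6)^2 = n^2 - 12*n + 36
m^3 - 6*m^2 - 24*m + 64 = (m - 8)*(m - 2)*(m + 4)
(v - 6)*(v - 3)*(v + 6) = v^3 - 3*v^2 - 36*v + 108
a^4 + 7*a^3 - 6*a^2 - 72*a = a*(a - 3)*(a + 4)*(a + 6)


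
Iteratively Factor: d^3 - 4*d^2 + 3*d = (d - 3)*(d^2 - d) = d*(d - 3)*(d - 1)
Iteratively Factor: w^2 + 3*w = (w)*(w + 3)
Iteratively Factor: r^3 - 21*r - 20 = (r + 4)*(r^2 - 4*r - 5) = (r + 1)*(r + 4)*(r - 5)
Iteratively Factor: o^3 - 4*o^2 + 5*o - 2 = (o - 1)*(o^2 - 3*o + 2) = (o - 1)^2*(o - 2)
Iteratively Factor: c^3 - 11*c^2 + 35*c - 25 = (c - 5)*(c^2 - 6*c + 5) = (c - 5)*(c - 1)*(c - 5)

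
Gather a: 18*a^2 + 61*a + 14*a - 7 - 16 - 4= 18*a^2 + 75*a - 27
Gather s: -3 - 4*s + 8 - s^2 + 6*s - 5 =-s^2 + 2*s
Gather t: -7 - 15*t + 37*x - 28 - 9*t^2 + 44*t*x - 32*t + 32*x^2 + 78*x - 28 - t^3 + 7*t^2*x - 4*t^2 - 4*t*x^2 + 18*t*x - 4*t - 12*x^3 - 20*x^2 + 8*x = -t^3 + t^2*(7*x - 13) + t*(-4*x^2 + 62*x - 51) - 12*x^3 + 12*x^2 + 123*x - 63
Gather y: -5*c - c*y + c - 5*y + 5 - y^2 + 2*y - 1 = -4*c - y^2 + y*(-c - 3) + 4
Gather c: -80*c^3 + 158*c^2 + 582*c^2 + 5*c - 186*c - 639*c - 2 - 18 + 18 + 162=-80*c^3 + 740*c^2 - 820*c + 160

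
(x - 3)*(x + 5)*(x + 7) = x^3 + 9*x^2 - x - 105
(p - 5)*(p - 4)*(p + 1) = p^3 - 8*p^2 + 11*p + 20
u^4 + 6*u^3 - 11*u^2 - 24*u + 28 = (u - 2)*(u - 1)*(u + 2)*(u + 7)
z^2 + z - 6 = (z - 2)*(z + 3)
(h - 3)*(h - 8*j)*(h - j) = h^3 - 9*h^2*j - 3*h^2 + 8*h*j^2 + 27*h*j - 24*j^2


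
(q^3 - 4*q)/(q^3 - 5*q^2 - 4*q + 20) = q/(q - 5)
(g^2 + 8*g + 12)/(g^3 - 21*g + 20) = (g^2 + 8*g + 12)/(g^3 - 21*g + 20)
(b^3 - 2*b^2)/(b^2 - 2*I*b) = b*(b - 2)/(b - 2*I)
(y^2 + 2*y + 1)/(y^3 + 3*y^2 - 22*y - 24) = (y + 1)/(y^2 + 2*y - 24)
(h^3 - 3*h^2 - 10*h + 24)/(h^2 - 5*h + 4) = (h^2 + h - 6)/(h - 1)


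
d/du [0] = 0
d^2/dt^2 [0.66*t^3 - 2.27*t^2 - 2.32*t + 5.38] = 3.96*t - 4.54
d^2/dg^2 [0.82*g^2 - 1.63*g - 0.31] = 1.64000000000000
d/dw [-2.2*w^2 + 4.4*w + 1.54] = 4.4 - 4.4*w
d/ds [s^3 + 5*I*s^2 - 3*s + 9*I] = 3*s^2 + 10*I*s - 3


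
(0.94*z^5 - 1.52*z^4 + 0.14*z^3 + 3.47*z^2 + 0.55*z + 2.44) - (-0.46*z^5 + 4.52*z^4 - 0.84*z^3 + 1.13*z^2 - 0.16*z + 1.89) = 1.4*z^5 - 6.04*z^4 + 0.98*z^3 + 2.34*z^2 + 0.71*z + 0.55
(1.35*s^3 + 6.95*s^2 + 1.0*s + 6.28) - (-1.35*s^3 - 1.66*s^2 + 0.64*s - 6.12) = 2.7*s^3 + 8.61*s^2 + 0.36*s + 12.4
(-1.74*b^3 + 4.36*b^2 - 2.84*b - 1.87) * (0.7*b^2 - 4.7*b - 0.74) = -1.218*b^5 + 11.23*b^4 - 21.1924*b^3 + 8.8126*b^2 + 10.8906*b + 1.3838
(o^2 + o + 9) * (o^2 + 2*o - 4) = o^4 + 3*o^3 + 7*o^2 + 14*o - 36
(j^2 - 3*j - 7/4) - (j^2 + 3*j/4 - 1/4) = -15*j/4 - 3/2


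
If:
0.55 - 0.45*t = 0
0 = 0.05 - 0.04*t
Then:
No Solution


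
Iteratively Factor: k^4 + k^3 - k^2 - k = (k + 1)*(k^3 - k) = (k + 1)^2*(k^2 - k) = k*(k + 1)^2*(k - 1)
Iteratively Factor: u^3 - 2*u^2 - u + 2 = (u + 1)*(u^2 - 3*u + 2) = (u - 2)*(u + 1)*(u - 1)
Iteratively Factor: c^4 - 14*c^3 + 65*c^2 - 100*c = (c - 5)*(c^3 - 9*c^2 + 20*c) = (c - 5)^2*(c^2 - 4*c) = c*(c - 5)^2*(c - 4)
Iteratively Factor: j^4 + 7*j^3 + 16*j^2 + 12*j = (j)*(j^3 + 7*j^2 + 16*j + 12) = j*(j + 2)*(j^2 + 5*j + 6) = j*(j + 2)^2*(j + 3)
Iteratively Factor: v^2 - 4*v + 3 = (v - 3)*(v - 1)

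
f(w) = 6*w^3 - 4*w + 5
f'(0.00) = -4.00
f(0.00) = 5.00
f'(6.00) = 644.00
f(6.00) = 1277.00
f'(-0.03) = -3.98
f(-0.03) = 5.12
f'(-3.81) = 257.29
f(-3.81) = -311.60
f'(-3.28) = 189.65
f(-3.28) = -193.61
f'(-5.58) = 556.46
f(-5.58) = -1015.13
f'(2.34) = 94.56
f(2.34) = 72.52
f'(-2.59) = 116.75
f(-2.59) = -88.88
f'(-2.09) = 74.63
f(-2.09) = -41.42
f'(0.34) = -1.92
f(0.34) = 3.88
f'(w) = 18*w^2 - 4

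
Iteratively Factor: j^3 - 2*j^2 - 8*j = (j)*(j^2 - 2*j - 8) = j*(j - 4)*(j + 2)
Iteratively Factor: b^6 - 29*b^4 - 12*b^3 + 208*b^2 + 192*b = (b + 4)*(b^5 - 4*b^4 - 13*b^3 + 40*b^2 + 48*b) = b*(b + 4)*(b^4 - 4*b^3 - 13*b^2 + 40*b + 48) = b*(b + 1)*(b + 4)*(b^3 - 5*b^2 - 8*b + 48) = b*(b - 4)*(b + 1)*(b + 4)*(b^2 - b - 12) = b*(b - 4)^2*(b + 1)*(b + 4)*(b + 3)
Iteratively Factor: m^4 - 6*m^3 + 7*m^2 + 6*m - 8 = (m + 1)*(m^3 - 7*m^2 + 14*m - 8) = (m - 4)*(m + 1)*(m^2 - 3*m + 2) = (m - 4)*(m - 1)*(m + 1)*(m - 2)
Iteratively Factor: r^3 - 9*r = (r)*(r^2 - 9) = r*(r + 3)*(r - 3)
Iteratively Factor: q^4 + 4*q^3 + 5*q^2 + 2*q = (q + 1)*(q^3 + 3*q^2 + 2*q) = (q + 1)*(q + 2)*(q^2 + q) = q*(q + 1)*(q + 2)*(q + 1)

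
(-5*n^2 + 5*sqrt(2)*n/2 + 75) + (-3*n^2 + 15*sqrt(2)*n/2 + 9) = -8*n^2 + 10*sqrt(2)*n + 84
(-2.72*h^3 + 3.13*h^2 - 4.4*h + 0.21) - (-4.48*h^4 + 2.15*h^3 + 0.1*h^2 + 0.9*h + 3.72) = 4.48*h^4 - 4.87*h^3 + 3.03*h^2 - 5.3*h - 3.51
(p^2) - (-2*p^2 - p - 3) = 3*p^2 + p + 3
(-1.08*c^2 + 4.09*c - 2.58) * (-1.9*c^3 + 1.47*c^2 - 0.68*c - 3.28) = 2.052*c^5 - 9.3586*c^4 + 11.6487*c^3 - 3.0314*c^2 - 11.6608*c + 8.4624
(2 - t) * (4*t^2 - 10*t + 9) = -4*t^3 + 18*t^2 - 29*t + 18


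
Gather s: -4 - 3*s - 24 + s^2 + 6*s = s^2 + 3*s - 28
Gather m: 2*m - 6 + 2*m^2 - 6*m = 2*m^2 - 4*m - 6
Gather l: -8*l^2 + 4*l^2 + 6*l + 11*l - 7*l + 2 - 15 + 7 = -4*l^2 + 10*l - 6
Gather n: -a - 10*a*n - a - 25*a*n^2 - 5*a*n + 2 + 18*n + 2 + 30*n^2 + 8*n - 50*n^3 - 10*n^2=-2*a - 50*n^3 + n^2*(20 - 25*a) + n*(26 - 15*a) + 4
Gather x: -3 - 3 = -6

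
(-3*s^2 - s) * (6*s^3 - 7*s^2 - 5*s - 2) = -18*s^5 + 15*s^4 + 22*s^3 + 11*s^2 + 2*s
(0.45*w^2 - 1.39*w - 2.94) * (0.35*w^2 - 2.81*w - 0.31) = 0.1575*w^4 - 1.751*w^3 + 2.7374*w^2 + 8.6923*w + 0.9114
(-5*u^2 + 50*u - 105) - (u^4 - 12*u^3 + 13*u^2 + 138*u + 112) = -u^4 + 12*u^3 - 18*u^2 - 88*u - 217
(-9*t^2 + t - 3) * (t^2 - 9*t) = -9*t^4 + 82*t^3 - 12*t^2 + 27*t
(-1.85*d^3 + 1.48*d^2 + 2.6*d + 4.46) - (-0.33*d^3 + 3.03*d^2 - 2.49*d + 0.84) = -1.52*d^3 - 1.55*d^2 + 5.09*d + 3.62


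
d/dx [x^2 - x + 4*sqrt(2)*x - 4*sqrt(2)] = 2*x - 1 + 4*sqrt(2)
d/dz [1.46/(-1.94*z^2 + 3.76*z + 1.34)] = (5.6648*z - 5.4896)/(-1.94*z^2 + 3.76*z + 1.34)^2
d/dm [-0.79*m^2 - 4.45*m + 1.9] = -1.58*m - 4.45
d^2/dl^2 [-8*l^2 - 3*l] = -16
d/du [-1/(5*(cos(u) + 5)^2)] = -2*sin(u)/(5*(cos(u) + 5)^3)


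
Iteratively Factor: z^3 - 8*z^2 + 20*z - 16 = (z - 2)*(z^2 - 6*z + 8) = (z - 4)*(z - 2)*(z - 2)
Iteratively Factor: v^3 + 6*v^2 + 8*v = (v + 4)*(v^2 + 2*v) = v*(v + 4)*(v + 2)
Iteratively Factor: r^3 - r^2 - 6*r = (r - 3)*(r^2 + 2*r) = (r - 3)*(r + 2)*(r)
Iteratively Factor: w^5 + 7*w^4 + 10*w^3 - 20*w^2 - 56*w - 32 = (w + 4)*(w^4 + 3*w^3 - 2*w^2 - 12*w - 8) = (w + 1)*(w + 4)*(w^3 + 2*w^2 - 4*w - 8) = (w + 1)*(w + 2)*(w + 4)*(w^2 - 4) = (w + 1)*(w + 2)^2*(w + 4)*(w - 2)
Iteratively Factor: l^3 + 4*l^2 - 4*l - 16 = (l - 2)*(l^2 + 6*l + 8) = (l - 2)*(l + 2)*(l + 4)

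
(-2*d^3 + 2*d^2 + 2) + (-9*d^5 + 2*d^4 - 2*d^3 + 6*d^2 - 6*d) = -9*d^5 + 2*d^4 - 4*d^3 + 8*d^2 - 6*d + 2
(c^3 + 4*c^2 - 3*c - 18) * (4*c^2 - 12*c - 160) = 4*c^5 + 4*c^4 - 220*c^3 - 676*c^2 + 696*c + 2880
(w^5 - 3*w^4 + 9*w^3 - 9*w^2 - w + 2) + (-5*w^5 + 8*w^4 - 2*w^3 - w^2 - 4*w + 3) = -4*w^5 + 5*w^4 + 7*w^3 - 10*w^2 - 5*w + 5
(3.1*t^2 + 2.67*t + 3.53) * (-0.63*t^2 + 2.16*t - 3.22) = -1.953*t^4 + 5.0139*t^3 - 6.4387*t^2 - 0.9726*t - 11.3666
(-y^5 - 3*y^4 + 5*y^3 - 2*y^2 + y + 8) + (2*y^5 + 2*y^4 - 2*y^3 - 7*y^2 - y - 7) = y^5 - y^4 + 3*y^3 - 9*y^2 + 1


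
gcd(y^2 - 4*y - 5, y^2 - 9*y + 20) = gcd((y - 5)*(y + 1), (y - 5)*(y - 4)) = y - 5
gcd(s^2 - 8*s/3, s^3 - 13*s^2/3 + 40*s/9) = s^2 - 8*s/3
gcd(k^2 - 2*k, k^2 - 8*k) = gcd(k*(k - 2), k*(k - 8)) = k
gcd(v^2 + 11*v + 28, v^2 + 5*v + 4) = v + 4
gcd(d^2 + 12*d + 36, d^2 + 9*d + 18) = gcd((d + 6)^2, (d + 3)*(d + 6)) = d + 6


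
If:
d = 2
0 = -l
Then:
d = 2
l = 0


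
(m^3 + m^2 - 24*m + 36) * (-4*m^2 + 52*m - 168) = -4*m^5 + 48*m^4 - 20*m^3 - 1560*m^2 + 5904*m - 6048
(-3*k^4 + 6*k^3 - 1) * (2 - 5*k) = 15*k^5 - 36*k^4 + 12*k^3 + 5*k - 2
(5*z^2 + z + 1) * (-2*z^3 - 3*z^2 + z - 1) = -10*z^5 - 17*z^4 - 7*z^2 - 1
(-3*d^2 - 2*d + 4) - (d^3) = -d^3 - 3*d^2 - 2*d + 4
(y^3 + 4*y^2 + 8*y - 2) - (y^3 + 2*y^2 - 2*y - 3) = 2*y^2 + 10*y + 1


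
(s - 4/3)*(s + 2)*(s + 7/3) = s^3 + 3*s^2 - 10*s/9 - 56/9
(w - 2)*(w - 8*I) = w^2 - 2*w - 8*I*w + 16*I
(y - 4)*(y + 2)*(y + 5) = y^3 + 3*y^2 - 18*y - 40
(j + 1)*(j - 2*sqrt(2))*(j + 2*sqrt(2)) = j^3 + j^2 - 8*j - 8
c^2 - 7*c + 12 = (c - 4)*(c - 3)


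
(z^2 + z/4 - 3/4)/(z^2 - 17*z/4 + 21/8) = 2*(z + 1)/(2*z - 7)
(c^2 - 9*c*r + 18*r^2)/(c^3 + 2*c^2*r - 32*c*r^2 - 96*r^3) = (c - 3*r)/(c^2 + 8*c*r + 16*r^2)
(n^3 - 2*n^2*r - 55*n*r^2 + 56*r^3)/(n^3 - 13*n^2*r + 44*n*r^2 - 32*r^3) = (-n - 7*r)/(-n + 4*r)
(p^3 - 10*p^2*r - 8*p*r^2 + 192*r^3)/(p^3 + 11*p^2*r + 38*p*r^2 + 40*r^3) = (p^2 - 14*p*r + 48*r^2)/(p^2 + 7*p*r + 10*r^2)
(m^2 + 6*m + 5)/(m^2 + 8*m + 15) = (m + 1)/(m + 3)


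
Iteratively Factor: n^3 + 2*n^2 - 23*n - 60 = (n + 4)*(n^2 - 2*n - 15) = (n - 5)*(n + 4)*(n + 3)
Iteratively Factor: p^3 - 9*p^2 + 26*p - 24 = (p - 3)*(p^2 - 6*p + 8) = (p - 4)*(p - 3)*(p - 2)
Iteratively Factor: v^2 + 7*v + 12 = (v + 4)*(v + 3)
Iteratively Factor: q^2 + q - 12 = (q - 3)*(q + 4)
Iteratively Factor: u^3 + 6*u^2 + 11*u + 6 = (u + 2)*(u^2 + 4*u + 3) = (u + 1)*(u + 2)*(u + 3)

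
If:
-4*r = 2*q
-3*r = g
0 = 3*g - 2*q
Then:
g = 0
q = 0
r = 0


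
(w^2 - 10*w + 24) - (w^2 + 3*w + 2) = 22 - 13*w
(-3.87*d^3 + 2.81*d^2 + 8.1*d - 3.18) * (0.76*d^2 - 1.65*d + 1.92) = -2.9412*d^5 + 8.5211*d^4 - 5.9109*d^3 - 10.3866*d^2 + 20.799*d - 6.1056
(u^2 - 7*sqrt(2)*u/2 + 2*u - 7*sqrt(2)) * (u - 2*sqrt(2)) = u^3 - 11*sqrt(2)*u^2/2 + 2*u^2 - 11*sqrt(2)*u + 14*u + 28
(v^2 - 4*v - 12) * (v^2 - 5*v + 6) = v^4 - 9*v^3 + 14*v^2 + 36*v - 72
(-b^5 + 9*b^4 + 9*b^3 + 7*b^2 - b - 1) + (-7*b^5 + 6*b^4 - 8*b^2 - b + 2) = -8*b^5 + 15*b^4 + 9*b^3 - b^2 - 2*b + 1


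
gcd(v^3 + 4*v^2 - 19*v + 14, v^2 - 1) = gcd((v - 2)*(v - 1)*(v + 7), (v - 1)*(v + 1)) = v - 1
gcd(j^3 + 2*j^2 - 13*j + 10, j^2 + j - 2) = j - 1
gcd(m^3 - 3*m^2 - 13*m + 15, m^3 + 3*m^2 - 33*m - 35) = m - 5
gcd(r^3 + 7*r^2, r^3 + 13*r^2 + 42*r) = r^2 + 7*r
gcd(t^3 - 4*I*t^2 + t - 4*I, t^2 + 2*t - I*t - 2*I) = t - I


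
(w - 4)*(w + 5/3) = w^2 - 7*w/3 - 20/3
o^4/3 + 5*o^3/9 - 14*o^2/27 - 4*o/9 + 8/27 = (o/3 + 1/3)*(o - 2/3)^2*(o + 2)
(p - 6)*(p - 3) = p^2 - 9*p + 18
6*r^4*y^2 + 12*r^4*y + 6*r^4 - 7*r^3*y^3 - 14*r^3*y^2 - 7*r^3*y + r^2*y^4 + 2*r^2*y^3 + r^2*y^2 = (-6*r + y)*(-r + y)*(r*y + r)^2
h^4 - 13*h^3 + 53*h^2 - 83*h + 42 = (h - 7)*(h - 3)*(h - 2)*(h - 1)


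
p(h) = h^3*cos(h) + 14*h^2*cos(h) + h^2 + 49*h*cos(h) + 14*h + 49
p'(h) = -h^3*sin(h) - 14*h^2*sin(h) + 3*h^2*cos(h) - 49*h*sin(h) + 28*h*cos(h) + 2*h + 49*cos(h) + 14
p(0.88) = 96.91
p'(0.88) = 22.04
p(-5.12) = -3.64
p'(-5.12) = 14.14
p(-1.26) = 20.25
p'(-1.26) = -22.39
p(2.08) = -1.15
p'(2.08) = -190.18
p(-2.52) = 61.19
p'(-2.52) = -18.45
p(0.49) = 80.35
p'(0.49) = 58.02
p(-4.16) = 25.67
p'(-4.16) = 42.41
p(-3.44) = 54.34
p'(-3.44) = 31.23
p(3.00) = -197.00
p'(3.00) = -180.73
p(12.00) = 4016.58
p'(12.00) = 3051.86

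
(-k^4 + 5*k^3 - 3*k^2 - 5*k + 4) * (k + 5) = -k^5 + 22*k^3 - 20*k^2 - 21*k + 20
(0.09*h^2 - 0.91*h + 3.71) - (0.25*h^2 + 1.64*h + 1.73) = -0.16*h^2 - 2.55*h + 1.98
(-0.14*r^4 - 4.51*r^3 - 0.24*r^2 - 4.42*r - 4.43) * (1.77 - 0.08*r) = 0.0112*r^5 + 0.113*r^4 - 7.9635*r^3 - 0.0712*r^2 - 7.469*r - 7.8411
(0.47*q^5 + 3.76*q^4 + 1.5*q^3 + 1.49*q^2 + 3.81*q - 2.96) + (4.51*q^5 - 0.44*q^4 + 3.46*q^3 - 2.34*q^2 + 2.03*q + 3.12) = 4.98*q^5 + 3.32*q^4 + 4.96*q^3 - 0.85*q^2 + 5.84*q + 0.16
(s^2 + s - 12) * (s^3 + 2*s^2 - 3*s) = s^5 + 3*s^4 - 13*s^3 - 27*s^2 + 36*s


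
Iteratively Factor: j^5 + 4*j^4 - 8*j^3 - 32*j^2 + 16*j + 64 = (j - 2)*(j^4 + 6*j^3 + 4*j^2 - 24*j - 32) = (j - 2)*(j + 2)*(j^3 + 4*j^2 - 4*j - 16) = (j - 2)^2*(j + 2)*(j^2 + 6*j + 8) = (j - 2)^2*(j + 2)*(j + 4)*(j + 2)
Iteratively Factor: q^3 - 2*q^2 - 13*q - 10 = (q + 2)*(q^2 - 4*q - 5) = (q + 1)*(q + 2)*(q - 5)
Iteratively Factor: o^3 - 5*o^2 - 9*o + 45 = (o - 3)*(o^2 - 2*o - 15) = (o - 3)*(o + 3)*(o - 5)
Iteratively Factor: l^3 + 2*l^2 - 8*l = (l)*(l^2 + 2*l - 8) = l*(l - 2)*(l + 4)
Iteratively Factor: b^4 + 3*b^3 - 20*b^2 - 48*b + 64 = (b - 4)*(b^3 + 7*b^2 + 8*b - 16) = (b - 4)*(b - 1)*(b^2 + 8*b + 16) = (b - 4)*(b - 1)*(b + 4)*(b + 4)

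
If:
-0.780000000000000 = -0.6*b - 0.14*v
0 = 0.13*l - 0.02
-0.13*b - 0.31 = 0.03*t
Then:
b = 1.3 - 0.233333333333333*v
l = 0.15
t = 1.01111111111111*v - 15.9666666666667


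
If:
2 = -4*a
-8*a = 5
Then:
No Solution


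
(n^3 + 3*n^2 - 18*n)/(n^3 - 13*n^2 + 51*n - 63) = n*(n + 6)/(n^2 - 10*n + 21)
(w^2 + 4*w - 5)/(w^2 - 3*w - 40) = (w - 1)/(w - 8)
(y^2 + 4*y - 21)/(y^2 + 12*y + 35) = (y - 3)/(y + 5)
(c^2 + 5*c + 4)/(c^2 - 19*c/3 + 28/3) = 3*(c^2 + 5*c + 4)/(3*c^2 - 19*c + 28)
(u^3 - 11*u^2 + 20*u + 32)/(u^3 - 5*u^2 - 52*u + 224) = (u + 1)/(u + 7)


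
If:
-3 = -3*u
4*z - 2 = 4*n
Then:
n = z - 1/2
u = 1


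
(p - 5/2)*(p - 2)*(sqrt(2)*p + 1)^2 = 2*p^4 - 9*p^3 + 2*sqrt(2)*p^3 - 9*sqrt(2)*p^2 + 11*p^2 - 9*p/2 + 10*sqrt(2)*p + 5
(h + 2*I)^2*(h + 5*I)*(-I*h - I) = -I*h^4 + 9*h^3 - I*h^3 + 9*h^2 + 24*I*h^2 - 20*h + 24*I*h - 20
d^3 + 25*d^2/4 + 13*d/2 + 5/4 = (d + 1/4)*(d + 1)*(d + 5)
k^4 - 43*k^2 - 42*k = k*(k - 7)*(k + 1)*(k + 6)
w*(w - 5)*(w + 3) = w^3 - 2*w^2 - 15*w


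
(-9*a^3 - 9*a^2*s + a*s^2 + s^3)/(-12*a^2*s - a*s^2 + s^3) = (-3*a^2 - 2*a*s + s^2)/(s*(-4*a + s))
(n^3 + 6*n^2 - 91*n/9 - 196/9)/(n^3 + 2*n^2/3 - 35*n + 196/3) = (n + 4/3)/(n - 4)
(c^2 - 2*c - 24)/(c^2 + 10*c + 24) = (c - 6)/(c + 6)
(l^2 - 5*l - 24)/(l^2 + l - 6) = (l - 8)/(l - 2)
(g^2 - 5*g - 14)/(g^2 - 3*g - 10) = (g - 7)/(g - 5)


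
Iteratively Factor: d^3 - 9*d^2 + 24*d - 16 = (d - 4)*(d^2 - 5*d + 4) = (d - 4)^2*(d - 1)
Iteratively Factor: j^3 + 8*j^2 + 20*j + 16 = (j + 2)*(j^2 + 6*j + 8) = (j + 2)^2*(j + 4)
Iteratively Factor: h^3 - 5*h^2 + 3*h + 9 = (h + 1)*(h^2 - 6*h + 9) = (h - 3)*(h + 1)*(h - 3)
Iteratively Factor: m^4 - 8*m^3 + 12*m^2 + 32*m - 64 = (m - 4)*(m^3 - 4*m^2 - 4*m + 16) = (m - 4)*(m - 2)*(m^2 - 2*m - 8) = (m - 4)*(m - 2)*(m + 2)*(m - 4)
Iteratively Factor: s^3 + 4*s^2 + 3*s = (s + 1)*(s^2 + 3*s) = s*(s + 1)*(s + 3)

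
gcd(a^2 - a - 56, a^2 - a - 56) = a^2 - a - 56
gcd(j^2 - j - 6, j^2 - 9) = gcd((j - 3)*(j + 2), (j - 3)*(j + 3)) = j - 3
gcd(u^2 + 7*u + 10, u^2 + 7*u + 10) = u^2 + 7*u + 10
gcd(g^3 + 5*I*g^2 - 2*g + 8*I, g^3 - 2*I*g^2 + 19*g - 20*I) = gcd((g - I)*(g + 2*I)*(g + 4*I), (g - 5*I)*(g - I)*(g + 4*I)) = g^2 + 3*I*g + 4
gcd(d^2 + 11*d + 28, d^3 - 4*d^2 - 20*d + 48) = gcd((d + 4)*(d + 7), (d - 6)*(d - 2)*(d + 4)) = d + 4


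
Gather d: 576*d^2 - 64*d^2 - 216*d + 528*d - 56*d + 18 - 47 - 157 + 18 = 512*d^2 + 256*d - 168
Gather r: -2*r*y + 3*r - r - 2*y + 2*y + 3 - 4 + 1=r*(2 - 2*y)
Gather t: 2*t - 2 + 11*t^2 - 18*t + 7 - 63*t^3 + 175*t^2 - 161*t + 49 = -63*t^3 + 186*t^2 - 177*t + 54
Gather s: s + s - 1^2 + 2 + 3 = 2*s + 4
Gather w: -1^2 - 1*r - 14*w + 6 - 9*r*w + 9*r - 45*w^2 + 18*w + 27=8*r - 45*w^2 + w*(4 - 9*r) + 32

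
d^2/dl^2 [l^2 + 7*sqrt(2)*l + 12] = 2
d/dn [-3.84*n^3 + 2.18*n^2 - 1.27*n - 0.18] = -11.52*n^2 + 4.36*n - 1.27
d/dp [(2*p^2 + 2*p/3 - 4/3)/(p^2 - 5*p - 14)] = 16*(-2*p^2 - 10*p - 3)/(3*(p^4 - 10*p^3 - 3*p^2 + 140*p + 196))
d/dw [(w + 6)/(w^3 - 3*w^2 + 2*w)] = (w*(w^2 - 3*w + 2) - (w + 6)*(3*w^2 - 6*w + 2))/(w^2*(w^2 - 3*w + 2)^2)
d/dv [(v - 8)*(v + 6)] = 2*v - 2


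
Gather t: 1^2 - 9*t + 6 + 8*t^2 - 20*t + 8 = 8*t^2 - 29*t + 15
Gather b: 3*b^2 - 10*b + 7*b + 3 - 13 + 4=3*b^2 - 3*b - 6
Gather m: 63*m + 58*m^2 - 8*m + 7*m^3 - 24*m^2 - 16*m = 7*m^3 + 34*m^2 + 39*m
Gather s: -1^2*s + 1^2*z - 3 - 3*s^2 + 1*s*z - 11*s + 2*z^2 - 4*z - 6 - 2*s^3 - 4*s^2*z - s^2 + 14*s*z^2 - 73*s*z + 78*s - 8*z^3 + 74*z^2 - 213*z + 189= -2*s^3 + s^2*(-4*z - 4) + s*(14*z^2 - 72*z + 66) - 8*z^3 + 76*z^2 - 216*z + 180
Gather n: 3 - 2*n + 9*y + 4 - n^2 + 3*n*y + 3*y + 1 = -n^2 + n*(3*y - 2) + 12*y + 8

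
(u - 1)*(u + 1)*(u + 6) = u^3 + 6*u^2 - u - 6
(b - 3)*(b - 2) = b^2 - 5*b + 6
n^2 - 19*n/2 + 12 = (n - 8)*(n - 3/2)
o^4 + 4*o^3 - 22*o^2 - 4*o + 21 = (o - 3)*(o - 1)*(o + 1)*(o + 7)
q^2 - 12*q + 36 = (q - 6)^2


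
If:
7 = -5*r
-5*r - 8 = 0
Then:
No Solution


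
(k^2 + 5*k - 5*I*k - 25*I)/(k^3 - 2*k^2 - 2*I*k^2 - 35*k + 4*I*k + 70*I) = (k - 5*I)/(k^2 - k*(7 + 2*I) + 14*I)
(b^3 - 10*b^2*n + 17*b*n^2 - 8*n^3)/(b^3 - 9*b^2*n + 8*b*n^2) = (b - n)/b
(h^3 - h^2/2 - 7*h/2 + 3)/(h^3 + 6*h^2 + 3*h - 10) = (h - 3/2)/(h + 5)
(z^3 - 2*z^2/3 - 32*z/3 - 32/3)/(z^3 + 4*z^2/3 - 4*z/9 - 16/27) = 9*(z^2 - 2*z - 8)/(9*z^2 - 4)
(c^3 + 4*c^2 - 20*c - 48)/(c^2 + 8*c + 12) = c - 4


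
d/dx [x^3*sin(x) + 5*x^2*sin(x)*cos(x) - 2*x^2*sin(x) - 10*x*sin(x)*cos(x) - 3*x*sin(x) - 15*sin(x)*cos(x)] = x^3*cos(x) + 3*x^2*sin(x) - 2*x^2*cos(x) + 5*x^2*cos(2*x) - 4*x*sin(x) + 5*x*sin(2*x) - 3*x*cos(x) - 10*x*cos(2*x) - 3*sin(x) - 5*sin(2*x) - 15*cos(2*x)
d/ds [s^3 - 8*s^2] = s*(3*s - 16)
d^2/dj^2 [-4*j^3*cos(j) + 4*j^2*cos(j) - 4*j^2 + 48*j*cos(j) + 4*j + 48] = 4*j^3*cos(j) + 24*j^2*sin(j) - 4*j^2*cos(j) - 16*j*sin(j) - 72*j*cos(j) - 96*sin(j) + 8*cos(j) - 8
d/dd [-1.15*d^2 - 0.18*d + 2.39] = -2.3*d - 0.18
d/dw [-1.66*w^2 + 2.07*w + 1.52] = 2.07 - 3.32*w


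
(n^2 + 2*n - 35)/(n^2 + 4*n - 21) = (n - 5)/(n - 3)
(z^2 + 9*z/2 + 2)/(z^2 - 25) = (z^2 + 9*z/2 + 2)/(z^2 - 25)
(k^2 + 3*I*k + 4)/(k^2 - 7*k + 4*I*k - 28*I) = (k - I)/(k - 7)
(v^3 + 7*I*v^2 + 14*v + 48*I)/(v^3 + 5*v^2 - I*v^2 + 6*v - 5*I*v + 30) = (v + 8*I)/(v + 5)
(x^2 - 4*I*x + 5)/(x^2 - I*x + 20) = (x + I)/(x + 4*I)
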